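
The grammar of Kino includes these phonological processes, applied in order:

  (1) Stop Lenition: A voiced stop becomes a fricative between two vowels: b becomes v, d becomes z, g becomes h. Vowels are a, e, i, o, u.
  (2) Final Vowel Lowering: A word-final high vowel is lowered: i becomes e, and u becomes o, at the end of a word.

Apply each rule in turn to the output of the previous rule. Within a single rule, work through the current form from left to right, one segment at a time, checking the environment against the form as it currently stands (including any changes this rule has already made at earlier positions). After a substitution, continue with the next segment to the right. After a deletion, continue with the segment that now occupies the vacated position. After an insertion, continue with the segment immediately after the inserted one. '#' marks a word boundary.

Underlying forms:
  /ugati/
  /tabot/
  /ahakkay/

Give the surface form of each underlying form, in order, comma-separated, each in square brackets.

[uhate], [tavot], [ahakkay]

/ugati/:
  (1) Stop Lenition: [ugati] → [uhati]
  (2) Final Vowel Lowering: [uhati] → [uhate]
/tabot/:
  (1) Stop Lenition: [tabot] → [tavot]
  (2) Final Vowel Lowering: no change — [tavot]
/ahakkay/:
  (1) Stop Lenition: no change — [ahakkay]
  (2) Final Vowel Lowering: no change — [ahakkay]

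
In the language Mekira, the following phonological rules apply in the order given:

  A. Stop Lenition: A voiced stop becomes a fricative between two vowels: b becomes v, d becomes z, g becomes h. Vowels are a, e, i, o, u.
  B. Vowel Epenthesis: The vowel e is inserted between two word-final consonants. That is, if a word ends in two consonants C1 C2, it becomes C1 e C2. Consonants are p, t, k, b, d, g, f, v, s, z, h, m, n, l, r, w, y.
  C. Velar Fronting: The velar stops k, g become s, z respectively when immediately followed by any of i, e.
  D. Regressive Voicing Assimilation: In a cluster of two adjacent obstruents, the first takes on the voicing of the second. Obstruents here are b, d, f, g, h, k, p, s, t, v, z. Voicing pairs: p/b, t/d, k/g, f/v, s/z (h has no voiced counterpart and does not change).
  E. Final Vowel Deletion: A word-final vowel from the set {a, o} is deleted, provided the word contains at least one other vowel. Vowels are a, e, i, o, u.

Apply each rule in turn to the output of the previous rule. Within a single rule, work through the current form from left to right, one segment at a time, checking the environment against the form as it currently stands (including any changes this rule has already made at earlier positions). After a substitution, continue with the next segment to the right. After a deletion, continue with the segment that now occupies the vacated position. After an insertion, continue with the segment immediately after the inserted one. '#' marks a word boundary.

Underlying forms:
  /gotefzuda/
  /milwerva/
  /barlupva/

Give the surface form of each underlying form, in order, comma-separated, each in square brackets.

/gotefzuda/:
  A Stop Lenition: [gotefzuda] → [gotefzuza]
  B Vowel Epenthesis: no change — [gotefzuza]
  C Velar Fronting: no change — [gotefzuza]
  D Regressive Voicing Assimilation: [gotefzuza] → [gotevzuza]
  E Final Vowel Deletion: [gotevzuza] → [gotevzuz]
/milwerva/:
  A Stop Lenition: no change — [milwerva]
  B Vowel Epenthesis: no change — [milwerva]
  C Velar Fronting: no change — [milwerva]
  D Regressive Voicing Assimilation: no change — [milwerva]
  E Final Vowel Deletion: [milwerva] → [milwerv]
/barlupva/:
  A Stop Lenition: no change — [barlupva]
  B Vowel Epenthesis: no change — [barlupva]
  C Velar Fronting: no change — [barlupva]
  D Regressive Voicing Assimilation: [barlupva] → [barlubva]
  E Final Vowel Deletion: [barlubva] → [barlubv]

[gotevzuz], [milwerv], [barlubv]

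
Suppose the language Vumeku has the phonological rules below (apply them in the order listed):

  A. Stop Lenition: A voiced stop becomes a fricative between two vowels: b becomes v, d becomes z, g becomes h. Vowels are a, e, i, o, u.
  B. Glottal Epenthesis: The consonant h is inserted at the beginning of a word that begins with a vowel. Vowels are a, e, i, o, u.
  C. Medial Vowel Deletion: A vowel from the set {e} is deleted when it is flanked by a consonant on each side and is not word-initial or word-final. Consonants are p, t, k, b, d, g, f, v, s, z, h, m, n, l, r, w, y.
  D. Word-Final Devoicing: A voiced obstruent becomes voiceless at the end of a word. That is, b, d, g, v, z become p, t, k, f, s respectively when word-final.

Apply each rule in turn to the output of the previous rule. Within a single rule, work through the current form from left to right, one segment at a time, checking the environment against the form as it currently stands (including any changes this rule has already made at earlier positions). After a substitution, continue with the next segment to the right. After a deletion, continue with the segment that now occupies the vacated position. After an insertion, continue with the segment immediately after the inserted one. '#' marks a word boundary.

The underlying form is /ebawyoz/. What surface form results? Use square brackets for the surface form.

[hvawyos]

A Stop Lenition: [ebawyoz] → [evawyoz]
B Glottal Epenthesis: [evawyoz] → [hevawyoz]
C Medial Vowel Deletion: [hevawyoz] → [hvawyoz]
D Word-Final Devoicing: [hvawyoz] → [hvawyos]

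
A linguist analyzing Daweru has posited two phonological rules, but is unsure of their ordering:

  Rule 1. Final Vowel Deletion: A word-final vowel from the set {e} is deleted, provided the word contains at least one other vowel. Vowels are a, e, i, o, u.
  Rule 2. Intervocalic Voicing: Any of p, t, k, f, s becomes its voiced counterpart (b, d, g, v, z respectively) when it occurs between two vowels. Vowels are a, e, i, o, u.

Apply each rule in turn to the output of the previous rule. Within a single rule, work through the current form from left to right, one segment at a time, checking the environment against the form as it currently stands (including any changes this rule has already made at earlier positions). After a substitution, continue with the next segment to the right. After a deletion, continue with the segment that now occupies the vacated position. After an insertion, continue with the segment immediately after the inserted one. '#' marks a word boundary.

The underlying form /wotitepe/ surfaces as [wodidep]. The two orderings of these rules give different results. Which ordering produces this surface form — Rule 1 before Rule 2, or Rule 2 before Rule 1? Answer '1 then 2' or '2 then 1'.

Order 1 then 2:
  1 Final Vowel Deletion: [wotitepe] → [wotitep]
  2 Intervocalic Voicing: [wotitep] → [wodidep]
  result: [wodidep]
Order 2 then 1:
  2 Intervocalic Voicing: [wotitepe] → [wodidebe]
  1 Final Vowel Deletion: [wodidebe] → [wodideb]
  result: [wodideb]

1 then 2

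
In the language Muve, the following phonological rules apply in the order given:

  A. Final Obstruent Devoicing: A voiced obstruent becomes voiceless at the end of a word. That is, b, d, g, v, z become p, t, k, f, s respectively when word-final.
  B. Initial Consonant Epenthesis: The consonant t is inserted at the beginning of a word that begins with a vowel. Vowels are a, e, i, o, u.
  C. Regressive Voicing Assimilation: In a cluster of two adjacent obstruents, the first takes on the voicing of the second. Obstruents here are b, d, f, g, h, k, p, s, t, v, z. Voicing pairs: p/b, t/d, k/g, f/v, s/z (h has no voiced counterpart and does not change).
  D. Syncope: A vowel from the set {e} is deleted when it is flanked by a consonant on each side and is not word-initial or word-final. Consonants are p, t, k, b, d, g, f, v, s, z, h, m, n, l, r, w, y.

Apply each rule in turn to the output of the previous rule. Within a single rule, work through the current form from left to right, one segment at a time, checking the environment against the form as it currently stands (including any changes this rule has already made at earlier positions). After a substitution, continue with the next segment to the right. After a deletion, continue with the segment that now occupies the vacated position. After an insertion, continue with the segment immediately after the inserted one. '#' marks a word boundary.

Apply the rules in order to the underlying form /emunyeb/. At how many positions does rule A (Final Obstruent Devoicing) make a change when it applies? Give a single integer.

1

A Final Obstruent Devoicing: [emunyeb] → [emunyep]
B Initial Consonant Epenthesis: [emunyep] → [temunyep]
C Regressive Voicing Assimilation: no change — [temunyep]
D Syncope: [temunyep] → [tmunyp]
Rule A changed 1 position(s).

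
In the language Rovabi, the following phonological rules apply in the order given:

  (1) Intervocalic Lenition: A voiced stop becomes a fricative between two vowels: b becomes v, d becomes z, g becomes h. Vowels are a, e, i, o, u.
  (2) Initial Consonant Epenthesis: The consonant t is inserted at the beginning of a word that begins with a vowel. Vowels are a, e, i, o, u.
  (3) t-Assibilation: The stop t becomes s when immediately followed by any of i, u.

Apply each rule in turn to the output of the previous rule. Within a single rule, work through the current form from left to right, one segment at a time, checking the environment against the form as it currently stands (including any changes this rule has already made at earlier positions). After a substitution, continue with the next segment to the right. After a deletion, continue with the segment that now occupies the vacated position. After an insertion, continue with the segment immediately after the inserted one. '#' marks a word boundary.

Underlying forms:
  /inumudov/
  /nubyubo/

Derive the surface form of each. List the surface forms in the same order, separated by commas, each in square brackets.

/inumudov/:
  (1) Intervocalic Lenition: [inumudov] → [inumuzov]
  (2) Initial Consonant Epenthesis: [inumuzov] → [tinumuzov]
  (3) t-Assibilation: [tinumuzov] → [sinumuzov]
/nubyubo/:
  (1) Intervocalic Lenition: [nubyubo] → [nubyuvo]
  (2) Initial Consonant Epenthesis: no change — [nubyuvo]
  (3) t-Assibilation: no change — [nubyuvo]

[sinumuzov], [nubyuvo]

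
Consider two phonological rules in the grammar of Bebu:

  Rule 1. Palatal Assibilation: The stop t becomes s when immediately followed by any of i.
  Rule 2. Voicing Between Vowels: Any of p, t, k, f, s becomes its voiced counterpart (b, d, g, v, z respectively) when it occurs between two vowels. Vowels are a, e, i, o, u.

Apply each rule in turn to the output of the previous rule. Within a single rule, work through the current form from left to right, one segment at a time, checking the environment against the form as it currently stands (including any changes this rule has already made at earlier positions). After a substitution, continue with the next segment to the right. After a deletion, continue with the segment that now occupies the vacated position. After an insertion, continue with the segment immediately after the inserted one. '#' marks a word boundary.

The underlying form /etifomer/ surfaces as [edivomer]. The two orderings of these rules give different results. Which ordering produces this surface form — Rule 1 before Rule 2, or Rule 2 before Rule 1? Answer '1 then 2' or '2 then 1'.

2 then 1

Order 1 then 2:
  1 Palatal Assibilation: [etifomer] → [esifomer]
  2 Voicing Between Vowels: [esifomer] → [ezivomer]
  result: [ezivomer]
Order 2 then 1:
  2 Voicing Between Vowels: [etifomer] → [edivomer]
  1 Palatal Assibilation: no change — [edivomer]
  result: [edivomer]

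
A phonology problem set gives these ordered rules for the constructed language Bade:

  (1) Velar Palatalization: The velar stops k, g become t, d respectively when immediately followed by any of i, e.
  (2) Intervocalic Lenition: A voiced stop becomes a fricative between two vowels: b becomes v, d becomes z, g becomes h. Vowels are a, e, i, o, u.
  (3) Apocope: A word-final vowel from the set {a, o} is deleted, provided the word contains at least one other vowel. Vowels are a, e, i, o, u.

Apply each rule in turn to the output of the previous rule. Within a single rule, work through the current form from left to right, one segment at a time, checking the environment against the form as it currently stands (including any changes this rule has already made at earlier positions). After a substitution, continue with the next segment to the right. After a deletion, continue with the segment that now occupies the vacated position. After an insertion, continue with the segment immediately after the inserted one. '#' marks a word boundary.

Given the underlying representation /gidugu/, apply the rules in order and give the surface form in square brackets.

(1) Velar Palatalization: [gidugu] → [didugu]
(2) Intervocalic Lenition: [didugu] → [dizuhu]
(3) Apocope: no change — [dizuhu]

[dizuhu]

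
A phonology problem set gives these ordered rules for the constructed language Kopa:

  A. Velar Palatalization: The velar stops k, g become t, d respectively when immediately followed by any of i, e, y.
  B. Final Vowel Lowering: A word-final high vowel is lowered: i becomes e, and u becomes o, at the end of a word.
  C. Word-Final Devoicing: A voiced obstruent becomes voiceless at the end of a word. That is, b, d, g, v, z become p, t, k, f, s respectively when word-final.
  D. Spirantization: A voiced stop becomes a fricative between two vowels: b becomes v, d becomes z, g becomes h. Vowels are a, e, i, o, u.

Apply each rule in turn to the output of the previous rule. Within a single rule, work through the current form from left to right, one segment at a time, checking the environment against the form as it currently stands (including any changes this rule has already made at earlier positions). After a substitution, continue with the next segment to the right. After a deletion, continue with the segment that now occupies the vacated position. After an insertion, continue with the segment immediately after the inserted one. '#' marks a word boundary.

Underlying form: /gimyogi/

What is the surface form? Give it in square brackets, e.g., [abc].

A Velar Palatalization: [gimyogi] → [dimyodi]
B Final Vowel Lowering: [dimyodi] → [dimyode]
C Word-Final Devoicing: no change — [dimyode]
D Spirantization: [dimyode] → [dimyoze]

[dimyoze]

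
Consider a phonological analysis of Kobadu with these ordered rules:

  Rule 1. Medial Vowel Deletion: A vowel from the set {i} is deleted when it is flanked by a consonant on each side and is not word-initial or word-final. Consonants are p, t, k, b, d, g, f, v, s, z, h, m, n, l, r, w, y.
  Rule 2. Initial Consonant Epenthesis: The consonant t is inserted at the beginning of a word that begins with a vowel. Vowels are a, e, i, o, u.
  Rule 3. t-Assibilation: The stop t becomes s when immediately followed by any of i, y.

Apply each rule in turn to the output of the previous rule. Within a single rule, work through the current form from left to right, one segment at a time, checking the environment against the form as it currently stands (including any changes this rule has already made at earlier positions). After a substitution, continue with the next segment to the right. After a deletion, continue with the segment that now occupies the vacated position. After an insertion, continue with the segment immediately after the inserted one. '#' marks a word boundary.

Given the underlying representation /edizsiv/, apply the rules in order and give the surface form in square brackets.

[tedzsv]

Rule 1 Medial Vowel Deletion: [edizsiv] → [edzsv]
Rule 2 Initial Consonant Epenthesis: [edzsv] → [tedzsv]
Rule 3 t-Assibilation: no change — [tedzsv]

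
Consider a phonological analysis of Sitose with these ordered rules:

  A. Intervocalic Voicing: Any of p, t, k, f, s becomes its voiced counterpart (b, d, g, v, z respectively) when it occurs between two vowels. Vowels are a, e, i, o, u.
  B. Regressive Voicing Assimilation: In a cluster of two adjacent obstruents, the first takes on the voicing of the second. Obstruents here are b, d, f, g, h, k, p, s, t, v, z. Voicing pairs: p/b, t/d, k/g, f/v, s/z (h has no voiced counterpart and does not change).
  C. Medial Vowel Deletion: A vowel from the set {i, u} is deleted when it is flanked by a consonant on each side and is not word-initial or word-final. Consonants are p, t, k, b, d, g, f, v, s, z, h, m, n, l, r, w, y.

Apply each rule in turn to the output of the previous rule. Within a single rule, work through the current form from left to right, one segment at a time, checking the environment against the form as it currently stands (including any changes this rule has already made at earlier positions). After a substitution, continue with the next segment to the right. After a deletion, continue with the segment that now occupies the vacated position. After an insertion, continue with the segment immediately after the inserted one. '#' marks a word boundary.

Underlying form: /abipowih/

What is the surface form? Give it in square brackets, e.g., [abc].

[abbowh]

A Intervocalic Voicing: [abipowih] → [abibowih]
B Regressive Voicing Assimilation: no change — [abibowih]
C Medial Vowel Deletion: [abibowih] → [abbowh]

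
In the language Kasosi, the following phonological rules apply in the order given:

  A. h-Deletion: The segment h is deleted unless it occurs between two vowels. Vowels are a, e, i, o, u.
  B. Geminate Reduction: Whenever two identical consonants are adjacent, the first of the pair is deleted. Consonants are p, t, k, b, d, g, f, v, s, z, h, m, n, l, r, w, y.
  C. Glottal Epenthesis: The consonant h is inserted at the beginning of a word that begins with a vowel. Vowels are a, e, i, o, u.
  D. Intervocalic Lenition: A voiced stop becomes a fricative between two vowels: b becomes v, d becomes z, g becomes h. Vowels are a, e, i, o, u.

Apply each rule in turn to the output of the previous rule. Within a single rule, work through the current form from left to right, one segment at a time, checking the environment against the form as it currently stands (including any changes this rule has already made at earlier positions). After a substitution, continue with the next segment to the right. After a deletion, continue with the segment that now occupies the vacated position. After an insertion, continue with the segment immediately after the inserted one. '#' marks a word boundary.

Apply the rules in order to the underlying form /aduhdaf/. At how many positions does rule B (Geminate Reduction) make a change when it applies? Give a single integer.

0

A h-Deletion: [aduhdaf] → [adudaf]
B Geminate Reduction: no change — [adudaf]
C Glottal Epenthesis: [adudaf] → [hadudaf]
D Intervocalic Lenition: [hadudaf] → [hazuzaf]
Rule B changed 0 position(s).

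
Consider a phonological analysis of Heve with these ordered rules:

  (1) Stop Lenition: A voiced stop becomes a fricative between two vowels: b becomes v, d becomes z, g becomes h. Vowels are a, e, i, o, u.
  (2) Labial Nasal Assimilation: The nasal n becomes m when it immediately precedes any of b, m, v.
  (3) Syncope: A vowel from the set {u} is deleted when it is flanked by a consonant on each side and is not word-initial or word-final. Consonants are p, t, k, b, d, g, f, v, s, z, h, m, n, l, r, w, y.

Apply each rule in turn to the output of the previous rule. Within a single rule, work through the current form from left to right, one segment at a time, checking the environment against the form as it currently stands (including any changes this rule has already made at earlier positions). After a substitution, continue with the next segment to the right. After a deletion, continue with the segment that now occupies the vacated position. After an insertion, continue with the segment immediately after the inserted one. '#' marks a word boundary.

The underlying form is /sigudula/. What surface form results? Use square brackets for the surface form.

(1) Stop Lenition: [sigudula] → [sihuzula]
(2) Labial Nasal Assimilation: no change — [sihuzula]
(3) Syncope: [sihuzula] → [sihzla]

[sihzla]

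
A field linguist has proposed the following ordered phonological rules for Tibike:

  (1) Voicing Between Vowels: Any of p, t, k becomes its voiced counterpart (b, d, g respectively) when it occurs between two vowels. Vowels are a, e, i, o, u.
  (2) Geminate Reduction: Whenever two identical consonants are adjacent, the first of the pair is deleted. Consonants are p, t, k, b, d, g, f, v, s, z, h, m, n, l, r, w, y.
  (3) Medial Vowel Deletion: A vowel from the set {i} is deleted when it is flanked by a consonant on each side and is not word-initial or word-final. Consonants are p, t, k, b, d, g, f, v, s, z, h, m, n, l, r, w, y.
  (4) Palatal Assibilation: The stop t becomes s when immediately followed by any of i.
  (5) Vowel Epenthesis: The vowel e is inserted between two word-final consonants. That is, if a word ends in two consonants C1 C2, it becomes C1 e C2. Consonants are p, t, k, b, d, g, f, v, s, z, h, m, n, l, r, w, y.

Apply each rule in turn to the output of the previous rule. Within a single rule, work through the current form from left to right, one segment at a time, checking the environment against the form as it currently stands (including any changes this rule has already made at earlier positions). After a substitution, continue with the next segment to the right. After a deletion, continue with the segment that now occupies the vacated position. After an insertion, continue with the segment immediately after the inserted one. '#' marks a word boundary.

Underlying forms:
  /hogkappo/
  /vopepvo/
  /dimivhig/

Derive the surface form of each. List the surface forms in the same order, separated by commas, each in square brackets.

/hogkappo/:
  (1) Voicing Between Vowels: no change — [hogkappo]
  (2) Geminate Reduction: [hogkappo] → [hogkapo]
  (3) Medial Vowel Deletion: no change — [hogkapo]
  (4) Palatal Assibilation: no change — [hogkapo]
  (5) Vowel Epenthesis: no change — [hogkapo]
/vopepvo/:
  (1) Voicing Between Vowels: [vopepvo] → [vobepvo]
  (2) Geminate Reduction: no change — [vobepvo]
  (3) Medial Vowel Deletion: no change — [vobepvo]
  (4) Palatal Assibilation: no change — [vobepvo]
  (5) Vowel Epenthesis: no change — [vobepvo]
/dimivhig/:
  (1) Voicing Between Vowels: no change — [dimivhig]
  (2) Geminate Reduction: no change — [dimivhig]
  (3) Medial Vowel Deletion: [dimivhig] → [dmvhg]
  (4) Palatal Assibilation: no change — [dmvhg]
  (5) Vowel Epenthesis: [dmvhg] → [dmvheg]

[hogkapo], [vobepvo], [dmvheg]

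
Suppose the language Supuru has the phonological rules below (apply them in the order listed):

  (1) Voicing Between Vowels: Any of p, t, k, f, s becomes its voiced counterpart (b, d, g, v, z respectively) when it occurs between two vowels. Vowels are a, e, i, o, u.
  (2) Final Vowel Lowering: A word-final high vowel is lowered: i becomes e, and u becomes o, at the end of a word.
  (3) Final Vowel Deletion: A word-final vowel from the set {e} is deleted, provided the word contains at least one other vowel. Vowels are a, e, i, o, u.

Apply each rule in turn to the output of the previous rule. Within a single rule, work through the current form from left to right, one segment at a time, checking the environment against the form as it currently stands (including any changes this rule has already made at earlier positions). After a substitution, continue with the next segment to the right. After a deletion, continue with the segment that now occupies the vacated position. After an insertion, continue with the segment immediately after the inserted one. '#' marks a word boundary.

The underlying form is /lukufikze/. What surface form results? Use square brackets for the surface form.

(1) Voicing Between Vowels: [lukufikze] → [luguvikze]
(2) Final Vowel Lowering: no change — [luguvikze]
(3) Final Vowel Deletion: [luguvikze] → [luguvikz]

[luguvikz]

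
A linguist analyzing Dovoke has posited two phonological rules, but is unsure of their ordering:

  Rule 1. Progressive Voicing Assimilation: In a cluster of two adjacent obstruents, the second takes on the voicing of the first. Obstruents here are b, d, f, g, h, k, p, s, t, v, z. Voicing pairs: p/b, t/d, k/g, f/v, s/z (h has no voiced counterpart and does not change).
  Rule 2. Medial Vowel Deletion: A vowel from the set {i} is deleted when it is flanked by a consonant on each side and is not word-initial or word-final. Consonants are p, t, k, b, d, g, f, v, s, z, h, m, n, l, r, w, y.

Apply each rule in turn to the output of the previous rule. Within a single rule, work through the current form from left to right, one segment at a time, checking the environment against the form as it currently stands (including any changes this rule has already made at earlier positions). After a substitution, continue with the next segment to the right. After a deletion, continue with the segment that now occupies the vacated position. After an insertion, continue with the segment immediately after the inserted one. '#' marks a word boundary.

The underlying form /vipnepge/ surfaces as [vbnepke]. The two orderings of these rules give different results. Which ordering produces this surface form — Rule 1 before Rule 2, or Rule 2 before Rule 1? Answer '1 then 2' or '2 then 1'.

2 then 1

Order 1 then 2:
  1 Progressive Voicing Assimilation: [vipnepge] → [vipnepke]
  2 Medial Vowel Deletion: [vipnepke] → [vpnepke]
  result: [vpnepke]
Order 2 then 1:
  2 Medial Vowel Deletion: [vipnepge] → [vpnepge]
  1 Progressive Voicing Assimilation: [vpnepge] → [vbnepke]
  result: [vbnepke]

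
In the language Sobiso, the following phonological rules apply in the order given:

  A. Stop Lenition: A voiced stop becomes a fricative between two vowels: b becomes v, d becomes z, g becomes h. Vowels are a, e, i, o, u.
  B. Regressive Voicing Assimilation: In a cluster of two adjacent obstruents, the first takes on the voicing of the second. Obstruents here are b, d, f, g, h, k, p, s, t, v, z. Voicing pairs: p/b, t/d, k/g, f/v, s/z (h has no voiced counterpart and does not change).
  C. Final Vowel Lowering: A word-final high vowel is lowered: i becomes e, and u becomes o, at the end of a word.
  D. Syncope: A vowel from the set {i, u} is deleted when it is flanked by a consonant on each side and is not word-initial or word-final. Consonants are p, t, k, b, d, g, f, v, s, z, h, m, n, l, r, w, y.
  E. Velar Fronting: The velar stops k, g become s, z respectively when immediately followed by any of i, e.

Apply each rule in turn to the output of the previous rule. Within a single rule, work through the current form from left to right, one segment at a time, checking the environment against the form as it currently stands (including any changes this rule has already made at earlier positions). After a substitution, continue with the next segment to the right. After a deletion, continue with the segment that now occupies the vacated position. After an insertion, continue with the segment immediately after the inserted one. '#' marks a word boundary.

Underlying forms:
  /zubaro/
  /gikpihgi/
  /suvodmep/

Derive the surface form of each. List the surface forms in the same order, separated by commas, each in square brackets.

/zubaro/:
  A Stop Lenition: [zubaro] → [zuvaro]
  B Regressive Voicing Assimilation: no change — [zuvaro]
  C Final Vowel Lowering: no change — [zuvaro]
  D Syncope: [zuvaro] → [zvaro]
  E Velar Fronting: no change — [zvaro]
/gikpihgi/:
  A Stop Lenition: no change — [gikpihgi]
  B Regressive Voicing Assimilation: no change — [gikpihgi]
  C Final Vowel Lowering: [gikpihgi] → [gikpihge]
  D Syncope: [gikpihge] → [gkphge]
  E Velar Fronting: [gkphge] → [gkphze]
/suvodmep/:
  A Stop Lenition: no change — [suvodmep]
  B Regressive Voicing Assimilation: no change — [suvodmep]
  C Final Vowel Lowering: no change — [suvodmep]
  D Syncope: [suvodmep] → [svodmep]
  E Velar Fronting: no change — [svodmep]

[zvaro], [gkphze], [svodmep]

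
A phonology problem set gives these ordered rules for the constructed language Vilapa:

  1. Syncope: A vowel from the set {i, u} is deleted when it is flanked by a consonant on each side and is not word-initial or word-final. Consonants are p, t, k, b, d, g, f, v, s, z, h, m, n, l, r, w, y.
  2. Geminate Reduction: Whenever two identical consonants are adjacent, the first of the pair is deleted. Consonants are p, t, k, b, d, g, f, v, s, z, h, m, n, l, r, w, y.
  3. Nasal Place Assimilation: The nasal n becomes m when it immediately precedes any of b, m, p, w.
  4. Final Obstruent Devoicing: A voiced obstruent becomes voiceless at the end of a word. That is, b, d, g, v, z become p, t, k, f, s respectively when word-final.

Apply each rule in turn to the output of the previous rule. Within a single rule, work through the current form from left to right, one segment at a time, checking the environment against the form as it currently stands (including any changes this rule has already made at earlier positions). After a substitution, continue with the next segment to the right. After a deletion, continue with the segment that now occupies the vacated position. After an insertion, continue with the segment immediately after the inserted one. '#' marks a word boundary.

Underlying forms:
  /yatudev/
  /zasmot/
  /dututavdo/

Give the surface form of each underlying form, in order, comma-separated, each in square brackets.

/yatudev/:
  1 Syncope: [yatudev] → [yatdev]
  2 Geminate Reduction: no change — [yatdev]
  3 Nasal Place Assimilation: no change — [yatdev]
  4 Final Obstruent Devoicing: [yatdev] → [yatdef]
/zasmot/:
  1 Syncope: no change — [zasmot]
  2 Geminate Reduction: no change — [zasmot]
  3 Nasal Place Assimilation: no change — [zasmot]
  4 Final Obstruent Devoicing: no change — [zasmot]
/dututavdo/:
  1 Syncope: [dututavdo] → [dttavdo]
  2 Geminate Reduction: [dttavdo] → [dtavdo]
  3 Nasal Place Assimilation: no change — [dtavdo]
  4 Final Obstruent Devoicing: no change — [dtavdo]

[yatdef], [zasmot], [dtavdo]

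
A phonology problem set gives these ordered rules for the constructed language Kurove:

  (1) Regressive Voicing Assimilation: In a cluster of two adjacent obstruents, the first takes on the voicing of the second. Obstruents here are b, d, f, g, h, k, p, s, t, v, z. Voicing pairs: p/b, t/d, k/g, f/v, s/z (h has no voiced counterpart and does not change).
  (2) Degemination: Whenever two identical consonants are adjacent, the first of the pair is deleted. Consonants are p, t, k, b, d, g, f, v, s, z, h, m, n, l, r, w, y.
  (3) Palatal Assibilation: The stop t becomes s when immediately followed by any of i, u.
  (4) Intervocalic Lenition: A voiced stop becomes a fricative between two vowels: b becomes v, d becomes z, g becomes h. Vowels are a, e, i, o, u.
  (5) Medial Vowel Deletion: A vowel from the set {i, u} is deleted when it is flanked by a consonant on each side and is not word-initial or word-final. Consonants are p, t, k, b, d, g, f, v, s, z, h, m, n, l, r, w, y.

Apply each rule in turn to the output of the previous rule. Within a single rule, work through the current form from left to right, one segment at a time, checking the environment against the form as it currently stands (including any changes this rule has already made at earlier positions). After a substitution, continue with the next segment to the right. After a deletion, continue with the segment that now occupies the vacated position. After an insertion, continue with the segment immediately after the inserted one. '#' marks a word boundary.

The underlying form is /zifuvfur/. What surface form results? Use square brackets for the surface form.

[zffr]

(1) Regressive Voicing Assimilation: [zifuvfur] → [zifuffur]
(2) Degemination: [zifuffur] → [zifufur]
(3) Palatal Assibilation: no change — [zifufur]
(4) Intervocalic Lenition: no change — [zifufur]
(5) Medial Vowel Deletion: [zifufur] → [zffr]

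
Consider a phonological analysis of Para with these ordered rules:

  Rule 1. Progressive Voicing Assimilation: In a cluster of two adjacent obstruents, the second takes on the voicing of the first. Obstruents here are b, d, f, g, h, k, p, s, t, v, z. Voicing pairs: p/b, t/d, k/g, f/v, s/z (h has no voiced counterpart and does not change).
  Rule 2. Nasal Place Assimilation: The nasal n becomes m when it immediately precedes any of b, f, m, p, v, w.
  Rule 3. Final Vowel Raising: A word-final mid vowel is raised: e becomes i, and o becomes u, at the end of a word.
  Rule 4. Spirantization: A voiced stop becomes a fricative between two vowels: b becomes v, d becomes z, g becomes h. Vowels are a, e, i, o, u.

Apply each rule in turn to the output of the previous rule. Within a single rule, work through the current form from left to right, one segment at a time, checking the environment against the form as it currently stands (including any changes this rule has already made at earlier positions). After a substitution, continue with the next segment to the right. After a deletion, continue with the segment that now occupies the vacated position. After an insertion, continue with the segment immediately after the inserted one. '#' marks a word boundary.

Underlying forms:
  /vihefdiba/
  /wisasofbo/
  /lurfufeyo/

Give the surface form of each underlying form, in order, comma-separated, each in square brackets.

/vihefdiba/:
  Rule 1 Progressive Voicing Assimilation: [vihefdiba] → [viheftiba]
  Rule 2 Nasal Place Assimilation: no change — [viheftiba]
  Rule 3 Final Vowel Raising: no change — [viheftiba]
  Rule 4 Spirantization: [viheftiba] → [viheftiva]
/wisasofbo/:
  Rule 1 Progressive Voicing Assimilation: [wisasofbo] → [wisasofpo]
  Rule 2 Nasal Place Assimilation: no change — [wisasofpo]
  Rule 3 Final Vowel Raising: [wisasofpo] → [wisasofpu]
  Rule 4 Spirantization: no change — [wisasofpu]
/lurfufeyo/:
  Rule 1 Progressive Voicing Assimilation: no change — [lurfufeyo]
  Rule 2 Nasal Place Assimilation: no change — [lurfufeyo]
  Rule 3 Final Vowel Raising: [lurfufeyo] → [lurfufeyu]
  Rule 4 Spirantization: no change — [lurfufeyu]

[viheftiva], [wisasofpu], [lurfufeyu]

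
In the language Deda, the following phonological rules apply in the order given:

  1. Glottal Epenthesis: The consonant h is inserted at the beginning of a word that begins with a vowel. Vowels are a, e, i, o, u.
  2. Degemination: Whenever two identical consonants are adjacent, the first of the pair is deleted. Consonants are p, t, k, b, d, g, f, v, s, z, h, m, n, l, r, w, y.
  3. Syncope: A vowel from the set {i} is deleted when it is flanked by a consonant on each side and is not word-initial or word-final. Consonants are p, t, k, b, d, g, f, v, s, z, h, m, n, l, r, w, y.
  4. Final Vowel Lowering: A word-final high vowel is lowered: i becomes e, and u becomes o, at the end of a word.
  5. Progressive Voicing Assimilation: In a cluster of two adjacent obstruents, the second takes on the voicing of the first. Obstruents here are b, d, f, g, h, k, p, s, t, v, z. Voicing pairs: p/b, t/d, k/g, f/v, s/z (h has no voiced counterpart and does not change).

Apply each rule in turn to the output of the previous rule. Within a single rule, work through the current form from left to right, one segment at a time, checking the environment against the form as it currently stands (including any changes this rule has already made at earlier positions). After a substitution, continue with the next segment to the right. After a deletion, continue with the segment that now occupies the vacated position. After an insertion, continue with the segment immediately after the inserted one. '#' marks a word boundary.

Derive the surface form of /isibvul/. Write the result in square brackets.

1 Glottal Epenthesis: [isibvul] → [hisibvul]
2 Degemination: no change — [hisibvul]
3 Syncope: [hisibvul] → [hsbvul]
4 Final Vowel Lowering: no change — [hsbvul]
5 Progressive Voicing Assimilation: [hsbvul] → [hspful]

[hspful]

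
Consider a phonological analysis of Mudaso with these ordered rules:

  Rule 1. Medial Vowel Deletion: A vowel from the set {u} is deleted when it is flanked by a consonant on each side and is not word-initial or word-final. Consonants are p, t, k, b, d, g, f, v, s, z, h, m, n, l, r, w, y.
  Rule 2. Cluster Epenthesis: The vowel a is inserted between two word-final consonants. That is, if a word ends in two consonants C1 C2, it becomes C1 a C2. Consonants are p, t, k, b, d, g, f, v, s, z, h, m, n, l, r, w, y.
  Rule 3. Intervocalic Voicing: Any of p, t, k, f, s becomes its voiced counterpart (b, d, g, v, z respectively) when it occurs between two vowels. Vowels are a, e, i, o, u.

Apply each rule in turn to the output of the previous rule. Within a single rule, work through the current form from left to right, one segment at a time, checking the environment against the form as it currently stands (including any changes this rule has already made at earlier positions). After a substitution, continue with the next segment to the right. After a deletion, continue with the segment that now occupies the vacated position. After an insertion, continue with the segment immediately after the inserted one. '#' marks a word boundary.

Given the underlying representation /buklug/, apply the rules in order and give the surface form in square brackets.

[bklag]

Rule 1 Medial Vowel Deletion: [buklug] → [bklg]
Rule 2 Cluster Epenthesis: [bklg] → [bklag]
Rule 3 Intervocalic Voicing: no change — [bklag]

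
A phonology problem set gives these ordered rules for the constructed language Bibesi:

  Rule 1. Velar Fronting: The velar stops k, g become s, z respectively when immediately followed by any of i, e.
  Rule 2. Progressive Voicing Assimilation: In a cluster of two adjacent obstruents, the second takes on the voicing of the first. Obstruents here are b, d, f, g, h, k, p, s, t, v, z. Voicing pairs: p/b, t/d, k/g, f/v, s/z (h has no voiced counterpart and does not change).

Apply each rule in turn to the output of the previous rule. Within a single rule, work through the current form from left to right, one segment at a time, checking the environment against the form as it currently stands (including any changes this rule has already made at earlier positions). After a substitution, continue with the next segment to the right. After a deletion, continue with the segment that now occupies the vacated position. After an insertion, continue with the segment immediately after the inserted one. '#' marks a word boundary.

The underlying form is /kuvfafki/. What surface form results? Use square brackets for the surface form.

Rule 1 Velar Fronting: [kuvfafki] → [kuvfafsi]
Rule 2 Progressive Voicing Assimilation: [kuvfafsi] → [kuvvafsi]

[kuvvafsi]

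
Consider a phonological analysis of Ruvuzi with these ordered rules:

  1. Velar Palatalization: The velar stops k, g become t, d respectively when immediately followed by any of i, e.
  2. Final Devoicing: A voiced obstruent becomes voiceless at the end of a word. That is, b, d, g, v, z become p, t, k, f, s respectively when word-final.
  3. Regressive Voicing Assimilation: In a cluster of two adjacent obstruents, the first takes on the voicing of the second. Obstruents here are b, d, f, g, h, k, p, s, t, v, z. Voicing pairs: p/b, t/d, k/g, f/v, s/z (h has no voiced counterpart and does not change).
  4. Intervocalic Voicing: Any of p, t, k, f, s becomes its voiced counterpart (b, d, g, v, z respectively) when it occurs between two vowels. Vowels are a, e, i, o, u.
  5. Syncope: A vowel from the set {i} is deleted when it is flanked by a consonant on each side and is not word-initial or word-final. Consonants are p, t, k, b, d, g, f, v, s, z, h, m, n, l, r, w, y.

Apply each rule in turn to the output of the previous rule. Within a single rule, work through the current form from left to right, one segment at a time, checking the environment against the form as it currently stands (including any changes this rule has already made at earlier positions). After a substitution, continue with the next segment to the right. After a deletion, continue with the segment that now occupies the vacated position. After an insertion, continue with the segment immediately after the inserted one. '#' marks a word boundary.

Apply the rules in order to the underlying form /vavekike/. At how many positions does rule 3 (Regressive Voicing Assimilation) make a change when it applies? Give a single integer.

0

1 Velar Palatalization: [vavekike] → [vavetite]
2 Final Devoicing: no change — [vavetite]
3 Regressive Voicing Assimilation: no change — [vavetite]
4 Intervocalic Voicing: [vavetite] → [vavedide]
5 Syncope: [vavedide] → [vavedde]
Rule 3 changed 0 position(s).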